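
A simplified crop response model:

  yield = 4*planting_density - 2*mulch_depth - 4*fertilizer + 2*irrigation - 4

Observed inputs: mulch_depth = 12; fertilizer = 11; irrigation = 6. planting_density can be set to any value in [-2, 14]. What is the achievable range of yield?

-68 to -4

Substituting into the yield equation gives yield = 4*planting_density - 60.
Linear in planting_density, so extremes are at the endpoints: planting_density = -2 gives yield = -68; planting_density = 14 gives yield = -4.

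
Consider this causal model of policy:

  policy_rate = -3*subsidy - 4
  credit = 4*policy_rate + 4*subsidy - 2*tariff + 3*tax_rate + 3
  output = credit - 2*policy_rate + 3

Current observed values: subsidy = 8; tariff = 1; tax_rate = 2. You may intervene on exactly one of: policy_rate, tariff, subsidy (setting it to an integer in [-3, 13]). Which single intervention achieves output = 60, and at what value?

set policy_rate = 9

Intervening on policy_rate: with other inputs at their observed values, output = 2*policy_rate + 42. Solving for 60 gives policy_rate = 9, within [-3, 13].
Intervening on tariff: output = -2*tariff - 12. Reaching 60 requires tariff = -36, outside [-3, 13].
Intervening on subsidy: output = -2*subsidy + 2. Reaching 60 requires subsidy = -29, outside [-3, 13].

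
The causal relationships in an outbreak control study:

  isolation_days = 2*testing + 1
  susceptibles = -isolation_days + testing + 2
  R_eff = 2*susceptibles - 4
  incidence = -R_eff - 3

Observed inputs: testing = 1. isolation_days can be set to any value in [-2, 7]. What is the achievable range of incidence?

Intervening on isolation_days fixes its value directly, overriding its dependence on testing.
Substituting into the susceptibles equation gives susceptibles = -isolation_days + 3.
This gives R_eff = -2*isolation_days + 2.
This gives incidence = 2*isolation_days - 5.
Linear in isolation_days, so extremes are at the endpoints: isolation_days = -2 gives incidence = -9; isolation_days = 7 gives incidence = 9.

-9 to 9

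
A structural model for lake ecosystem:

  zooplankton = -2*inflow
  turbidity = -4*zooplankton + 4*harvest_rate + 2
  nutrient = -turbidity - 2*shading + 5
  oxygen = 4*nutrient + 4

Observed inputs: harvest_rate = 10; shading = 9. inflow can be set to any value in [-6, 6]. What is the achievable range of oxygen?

-408 to -24

Substituting into the turbidity equation gives turbidity = 8*inflow + 42.
Substituting into the nutrient equation gives nutrient = -8*inflow - 55.
Substituting into the oxygen equation gives oxygen = -32*inflow - 216.
Linear in inflow, so extremes are at the endpoints: inflow = -6 gives oxygen = -24; inflow = 6 gives oxygen = -408.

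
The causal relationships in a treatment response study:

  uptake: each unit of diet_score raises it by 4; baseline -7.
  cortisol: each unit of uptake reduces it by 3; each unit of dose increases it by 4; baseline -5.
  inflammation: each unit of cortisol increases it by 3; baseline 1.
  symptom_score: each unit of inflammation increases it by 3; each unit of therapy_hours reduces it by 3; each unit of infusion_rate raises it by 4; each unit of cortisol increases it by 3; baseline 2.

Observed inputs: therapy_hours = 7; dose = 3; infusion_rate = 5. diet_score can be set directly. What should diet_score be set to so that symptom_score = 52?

Substituting into the cortisol equation gives cortisol = -12*diet_score + 28.
This gives inflammation = -36*diet_score + 85.
Substituting into the symptom_score equation gives symptom_score = -144*diet_score + 340.
Solve -144*diet_score + 340 = 52: diet_score = (52 - 340) / -144 = 2.

diet_score = 2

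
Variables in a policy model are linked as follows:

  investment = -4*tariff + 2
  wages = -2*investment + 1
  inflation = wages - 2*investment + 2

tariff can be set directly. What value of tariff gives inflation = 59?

Substituting into the wages equation gives wages = 8*tariff - 3.
inflation becomes 16*tariff - 5.
Solve 16*tariff - 5 = 59: tariff = (59 + 5) / 16 = 4.

tariff = 4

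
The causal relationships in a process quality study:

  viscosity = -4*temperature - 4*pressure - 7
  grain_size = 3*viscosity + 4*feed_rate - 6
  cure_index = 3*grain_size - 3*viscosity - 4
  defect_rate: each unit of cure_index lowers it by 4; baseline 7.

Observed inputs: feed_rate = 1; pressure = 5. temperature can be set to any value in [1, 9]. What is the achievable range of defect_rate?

Substituting into the viscosity equation gives viscosity = -4*temperature - 27.
Substituting into the grain_size equation gives grain_size = -12*temperature - 83.
So cure_index = -24*temperature - 172.
Substituting into the defect_rate equation gives defect_rate = 96*temperature + 695.
Linear in temperature, so extremes are at the endpoints: temperature = 1 gives defect_rate = 791; temperature = 9 gives defect_rate = 1559.

791 to 1559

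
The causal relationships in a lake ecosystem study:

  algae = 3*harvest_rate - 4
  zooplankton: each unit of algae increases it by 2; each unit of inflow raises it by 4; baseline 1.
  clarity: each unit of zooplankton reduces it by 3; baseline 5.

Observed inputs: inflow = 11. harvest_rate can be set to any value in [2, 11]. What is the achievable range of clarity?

Substituting into the zooplankton equation gives zooplankton = 6*harvest_rate + 37.
This gives clarity = -18*harvest_rate - 106.
Linear in harvest_rate, so extremes are at the endpoints: harvest_rate = 2 gives clarity = -142; harvest_rate = 11 gives clarity = -304.

-304 to -142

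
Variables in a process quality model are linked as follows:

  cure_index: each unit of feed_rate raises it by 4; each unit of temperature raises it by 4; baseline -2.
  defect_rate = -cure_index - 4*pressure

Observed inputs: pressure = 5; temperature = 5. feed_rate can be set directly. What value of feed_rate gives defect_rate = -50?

feed_rate = 3

Substituting into the cure_index equation gives cure_index = 4*feed_rate + 18.
defect_rate becomes -4*feed_rate - 38.
Solve -4*feed_rate - 38 = -50: feed_rate = (-50 + 38) / -4 = 3.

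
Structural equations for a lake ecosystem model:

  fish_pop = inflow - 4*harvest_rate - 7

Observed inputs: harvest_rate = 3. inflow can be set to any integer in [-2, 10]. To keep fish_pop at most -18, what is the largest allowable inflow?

Substituting into the fish_pop equation gives fish_pop = inflow - 19.
Require inflow - 19 ≤ -18, so inflow ≤ 1.
The largest integer in [-2, 10] satisfying this is 1.

inflow = 1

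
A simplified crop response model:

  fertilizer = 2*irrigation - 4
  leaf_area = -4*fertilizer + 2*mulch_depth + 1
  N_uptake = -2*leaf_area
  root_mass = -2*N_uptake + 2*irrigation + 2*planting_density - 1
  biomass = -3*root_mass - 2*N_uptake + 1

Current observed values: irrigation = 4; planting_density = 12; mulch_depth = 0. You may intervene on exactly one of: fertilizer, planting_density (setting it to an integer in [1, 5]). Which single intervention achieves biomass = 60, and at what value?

Intervening on fertilizer: with other inputs at their observed values, biomass = 32*fertilizer - 100. Solving for 60 gives fertilizer = 5, within [1, 5].
Intervening on planting_density: biomass = -6*planting_density + 100. Reaching 60 requires planting_density = 20/3, not an integer.

set fertilizer = 5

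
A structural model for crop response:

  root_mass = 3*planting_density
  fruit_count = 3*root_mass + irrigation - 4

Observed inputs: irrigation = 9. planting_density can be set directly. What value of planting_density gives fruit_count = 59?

planting_density = 6

Substituting into the fruit_count equation gives fruit_count = 9*planting_density + 5.
Solve 9*planting_density + 5 = 59: planting_density = (59 - 5) / 9 = 6.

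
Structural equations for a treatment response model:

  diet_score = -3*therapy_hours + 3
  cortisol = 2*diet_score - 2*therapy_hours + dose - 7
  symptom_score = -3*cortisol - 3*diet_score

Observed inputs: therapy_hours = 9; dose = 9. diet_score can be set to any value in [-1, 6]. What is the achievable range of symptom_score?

Intervening on diet_score fixes its value directly, overriding its dependence on therapy_hours.
Substituting into the cortisol equation gives cortisol = 2*diet_score - 16.
This gives symptom_score = -9*diet_score + 48.
Linear in diet_score, so extremes are at the endpoints: diet_score = -1 gives symptom_score = 57; diet_score = 6 gives symptom_score = -6.

-6 to 57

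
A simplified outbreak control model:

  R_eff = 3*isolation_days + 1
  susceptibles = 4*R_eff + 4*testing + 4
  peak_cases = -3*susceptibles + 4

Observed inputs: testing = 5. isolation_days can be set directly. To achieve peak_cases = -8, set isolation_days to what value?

Substituting into the susceptibles equation gives susceptibles = 12*isolation_days + 28.
Substituting into the peak_cases equation gives peak_cases = -36*isolation_days - 80.
Solve -36*isolation_days - 80 = -8: isolation_days = (-8 + 80) / -36 = -2.

isolation_days = -2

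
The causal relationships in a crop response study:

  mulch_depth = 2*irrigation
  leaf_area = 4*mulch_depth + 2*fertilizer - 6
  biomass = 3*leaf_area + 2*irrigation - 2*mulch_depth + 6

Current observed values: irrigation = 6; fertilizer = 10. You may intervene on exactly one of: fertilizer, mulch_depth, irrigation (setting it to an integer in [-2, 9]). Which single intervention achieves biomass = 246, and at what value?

Intervening on fertilizer: biomass = 6*fertilizer + 120. Reaching 246 requires fertilizer = 21, outside [-2, 9].
Intervening on mulch_depth: biomass = 10*mulch_depth + 60. Reaching 246 requires mulch_depth = 93/5, not an integer.
Intervening on irrigation: with other inputs at their observed values, biomass = 22*irrigation + 48. Solving for 246 gives irrigation = 9, within [-2, 9].

set irrigation = 9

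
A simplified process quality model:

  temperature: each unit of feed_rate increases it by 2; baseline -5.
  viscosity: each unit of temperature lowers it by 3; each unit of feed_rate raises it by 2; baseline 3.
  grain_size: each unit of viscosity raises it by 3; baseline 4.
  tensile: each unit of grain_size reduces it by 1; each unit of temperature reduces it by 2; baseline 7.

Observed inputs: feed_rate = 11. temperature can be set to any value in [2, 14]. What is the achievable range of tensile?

Intervening on temperature fixes its value directly, overriding its dependence on feed_rate.
Substituting into the viscosity equation gives viscosity = -3*temperature + 25.
Substituting into the grain_size equation gives grain_size = -9*temperature + 79.
So tensile = 7*temperature - 72.
Linear in temperature, so extremes are at the endpoints: temperature = 2 gives tensile = -58; temperature = 14 gives tensile = 26.

-58 to 26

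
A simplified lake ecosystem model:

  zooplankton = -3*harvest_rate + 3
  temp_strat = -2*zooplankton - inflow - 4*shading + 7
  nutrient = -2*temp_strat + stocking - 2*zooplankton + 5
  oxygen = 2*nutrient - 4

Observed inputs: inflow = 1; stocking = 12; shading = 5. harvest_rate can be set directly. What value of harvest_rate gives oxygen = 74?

Substituting into the temp_strat equation gives temp_strat = 6*harvest_rate - 20.
Substituting into the nutrient equation gives nutrient = -6*harvest_rate + 51.
oxygen becomes -12*harvest_rate + 98.
Solve -12*harvest_rate + 98 = 74: harvest_rate = (74 - 98) / -12 = 2.

harvest_rate = 2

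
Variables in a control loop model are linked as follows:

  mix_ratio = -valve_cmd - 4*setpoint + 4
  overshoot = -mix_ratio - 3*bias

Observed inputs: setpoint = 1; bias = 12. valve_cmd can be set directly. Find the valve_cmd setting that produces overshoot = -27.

Substituting into the mix_ratio equation gives mix_ratio = -valve_cmd.
Substituting into the overshoot equation gives overshoot = valve_cmd - 36.
Solve valve_cmd - 36 = -27: valve_cmd = (-27 + 36) / 1 = 9.

valve_cmd = 9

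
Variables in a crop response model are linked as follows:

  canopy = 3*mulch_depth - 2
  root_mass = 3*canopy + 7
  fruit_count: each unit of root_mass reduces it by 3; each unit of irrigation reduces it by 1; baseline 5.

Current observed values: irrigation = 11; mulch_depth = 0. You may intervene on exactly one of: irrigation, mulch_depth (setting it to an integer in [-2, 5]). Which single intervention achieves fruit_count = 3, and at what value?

Intervening on irrigation: with other inputs at their observed values, fruit_count = -irrigation + 2. Solving for 3 gives irrigation = -1, within [-2, 5].
Intervening on mulch_depth: fruit_count = -27*mulch_depth - 9. Reaching 3 requires mulch_depth = -4/9, not an integer.

set irrigation = -1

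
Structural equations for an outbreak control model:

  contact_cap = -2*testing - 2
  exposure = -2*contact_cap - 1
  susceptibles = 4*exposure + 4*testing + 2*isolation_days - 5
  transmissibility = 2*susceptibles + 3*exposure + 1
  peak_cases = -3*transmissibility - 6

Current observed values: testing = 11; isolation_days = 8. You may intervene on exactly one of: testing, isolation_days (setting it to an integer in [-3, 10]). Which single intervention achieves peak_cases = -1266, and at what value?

Intervening on testing: with other inputs at their observed values, peak_cases = -156*testing - 174. Solving for -1266 gives testing = 7, within [-3, 10].
Intervening on isolation_days: peak_cases = -12*isolation_days - 1794. Reaching -1266 requires isolation_days = -44, outside [-3, 10].

set testing = 7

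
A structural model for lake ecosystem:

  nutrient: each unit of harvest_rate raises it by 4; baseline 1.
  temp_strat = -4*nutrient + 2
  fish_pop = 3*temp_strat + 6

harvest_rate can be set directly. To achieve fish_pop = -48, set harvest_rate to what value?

harvest_rate = 1

Substituting into the temp_strat equation gives temp_strat = -16*harvest_rate - 2.
Substituting into the fish_pop equation gives fish_pop = -48*harvest_rate.
Solve -48*harvest_rate = -48: harvest_rate = -48 / -48 = 1.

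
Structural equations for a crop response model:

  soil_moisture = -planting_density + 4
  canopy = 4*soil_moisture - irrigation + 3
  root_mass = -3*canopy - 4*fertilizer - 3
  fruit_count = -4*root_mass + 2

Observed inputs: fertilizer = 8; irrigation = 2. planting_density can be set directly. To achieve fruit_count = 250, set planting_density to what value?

planting_density = 2

Substituting into the canopy equation gives canopy = -4*planting_density + 17.
Substituting into the root_mass equation gives root_mass = 12*planting_density - 86.
Substituting into the fruit_count equation gives fruit_count = -48*planting_density + 346.
Solve -48*planting_density + 346 = 250: planting_density = (250 - 346) / -48 = 2.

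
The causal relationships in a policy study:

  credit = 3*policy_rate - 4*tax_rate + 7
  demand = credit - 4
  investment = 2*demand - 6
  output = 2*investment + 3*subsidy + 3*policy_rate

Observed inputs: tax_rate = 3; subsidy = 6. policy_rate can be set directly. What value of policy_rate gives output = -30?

policy_rate = 0

Substituting into the credit equation gives credit = 3*policy_rate - 5.
demand becomes 3*policy_rate - 9.
investment becomes 6*policy_rate - 24.
Substituting into the output equation gives output = 15*policy_rate - 30.
Solve 15*policy_rate - 30 = -30: policy_rate = (-30 + 30) / 15 = 0.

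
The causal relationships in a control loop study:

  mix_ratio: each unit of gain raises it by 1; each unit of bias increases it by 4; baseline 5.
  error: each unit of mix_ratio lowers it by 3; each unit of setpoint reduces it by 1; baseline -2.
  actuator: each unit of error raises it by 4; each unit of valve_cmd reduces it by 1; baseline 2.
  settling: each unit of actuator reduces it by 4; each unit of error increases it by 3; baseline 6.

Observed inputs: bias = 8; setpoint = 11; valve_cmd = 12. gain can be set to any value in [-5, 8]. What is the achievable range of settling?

1463 to 1970

Substituting into the mix_ratio equation gives mix_ratio = gain + 37.
Substituting into the error equation gives error = -3*gain - 124.
So actuator = -12*gain - 506.
settling becomes 39*gain + 1658.
Linear in gain, so extremes are at the endpoints: gain = -5 gives settling = 1463; gain = 8 gives settling = 1970.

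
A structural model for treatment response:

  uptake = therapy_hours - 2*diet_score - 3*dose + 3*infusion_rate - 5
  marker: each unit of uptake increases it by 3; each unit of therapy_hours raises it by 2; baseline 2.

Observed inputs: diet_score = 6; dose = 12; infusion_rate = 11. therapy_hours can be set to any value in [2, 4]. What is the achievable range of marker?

Substituting into the uptake equation gives uptake = therapy_hours - 20.
marker becomes 5*therapy_hours - 58.
Linear in therapy_hours, so extremes are at the endpoints: therapy_hours = 2 gives marker = -48; therapy_hours = 4 gives marker = -38.

-48 to -38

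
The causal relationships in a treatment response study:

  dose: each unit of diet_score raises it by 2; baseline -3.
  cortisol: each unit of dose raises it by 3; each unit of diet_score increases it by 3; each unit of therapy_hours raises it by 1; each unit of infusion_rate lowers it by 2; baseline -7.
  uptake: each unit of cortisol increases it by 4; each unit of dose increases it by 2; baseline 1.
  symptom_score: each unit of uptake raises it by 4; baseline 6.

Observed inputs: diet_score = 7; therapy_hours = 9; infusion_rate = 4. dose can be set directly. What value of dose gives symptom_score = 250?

Intervening on dose fixes its value directly, overriding its dependence on diet_score.
Substituting into the cortisol equation gives cortisol = 3*dose + 15.
Substituting into the uptake equation gives uptake = 14*dose + 61.
Substituting into the symptom_score equation gives symptom_score = 56*dose + 250.
Solve 56*dose + 250 = 250: dose = (250 - 250) / 56 = 0.

dose = 0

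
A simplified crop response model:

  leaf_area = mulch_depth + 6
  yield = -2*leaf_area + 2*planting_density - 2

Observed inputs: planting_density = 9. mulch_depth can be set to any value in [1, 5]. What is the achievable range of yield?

Substituting into the yield equation gives yield = -2*mulch_depth + 4.
Linear in mulch_depth, so extremes are at the endpoints: mulch_depth = 1 gives yield = 2; mulch_depth = 5 gives yield = -6.

-6 to 2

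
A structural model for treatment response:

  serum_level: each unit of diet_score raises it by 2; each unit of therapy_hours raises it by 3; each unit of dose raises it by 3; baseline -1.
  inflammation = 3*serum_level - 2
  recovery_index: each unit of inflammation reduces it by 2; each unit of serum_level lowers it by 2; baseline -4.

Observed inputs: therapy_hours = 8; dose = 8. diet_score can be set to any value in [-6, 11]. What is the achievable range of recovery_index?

-552 to -280

Substituting into the serum_level equation gives serum_level = 2*diet_score + 47.
So inflammation = 6*diet_score + 139.
This gives recovery_index = -16*diet_score - 376.
Linear in diet_score, so extremes are at the endpoints: diet_score = -6 gives recovery_index = -280; diet_score = 11 gives recovery_index = -552.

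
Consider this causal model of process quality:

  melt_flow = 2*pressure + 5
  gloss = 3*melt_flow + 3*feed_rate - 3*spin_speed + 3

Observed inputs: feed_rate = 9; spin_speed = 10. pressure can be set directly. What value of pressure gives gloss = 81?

pressure = 11

Substituting into the gloss equation gives gloss = 6*pressure + 15.
Solve 6*pressure + 15 = 81: pressure = (81 - 15) / 6 = 11.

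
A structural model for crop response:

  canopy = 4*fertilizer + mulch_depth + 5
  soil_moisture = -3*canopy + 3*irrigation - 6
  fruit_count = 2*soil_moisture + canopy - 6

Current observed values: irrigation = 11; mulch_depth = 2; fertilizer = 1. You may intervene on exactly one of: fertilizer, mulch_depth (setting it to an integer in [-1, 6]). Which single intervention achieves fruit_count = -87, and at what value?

Intervening on fertilizer: with other inputs at their observed values, fruit_count = -20*fertilizer + 13. Solving for -87 gives fertilizer = 5, within [-1, 6].
Intervening on mulch_depth: fruit_count = -5*mulch_depth + 3. Reaching -87 requires mulch_depth = 18, outside [-1, 6].

set fertilizer = 5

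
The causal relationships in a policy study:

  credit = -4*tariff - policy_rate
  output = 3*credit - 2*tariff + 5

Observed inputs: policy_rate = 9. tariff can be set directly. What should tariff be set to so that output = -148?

tariff = 9

Substituting into the credit equation gives credit = -4*tariff - 9.
Substituting into the output equation gives output = -14*tariff - 22.
Solve -14*tariff - 22 = -148: tariff = (-148 + 22) / -14 = 9.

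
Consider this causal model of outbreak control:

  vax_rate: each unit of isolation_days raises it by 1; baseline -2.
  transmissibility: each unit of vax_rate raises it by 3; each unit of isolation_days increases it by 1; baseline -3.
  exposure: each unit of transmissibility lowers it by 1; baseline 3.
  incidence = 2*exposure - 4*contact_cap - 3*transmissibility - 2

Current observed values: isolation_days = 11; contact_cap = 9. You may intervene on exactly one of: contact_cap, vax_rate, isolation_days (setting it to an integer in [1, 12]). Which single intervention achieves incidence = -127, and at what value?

set isolation_days = 7

Intervening on contact_cap: incidence = -4*contact_cap - 171. Reaching -127 requires contact_cap = -11, outside [1, 12].
Intervening on vax_rate: incidence = -15*vax_rate - 72. Reaching -127 requires vax_rate = 11/3, not an integer.
Intervening on isolation_days: with other inputs at their observed values, incidence = -20*isolation_days + 13. Solving for -127 gives isolation_days = 7, within [1, 12].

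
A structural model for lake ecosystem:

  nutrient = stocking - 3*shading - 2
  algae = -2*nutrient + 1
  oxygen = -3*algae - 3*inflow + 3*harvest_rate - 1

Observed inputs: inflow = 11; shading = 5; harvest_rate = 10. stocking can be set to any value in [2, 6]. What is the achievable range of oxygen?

Substituting into the nutrient equation gives nutrient = stocking - 17.
Substituting into the algae equation gives algae = -2*stocking + 35.
Substituting into the oxygen equation gives oxygen = 6*stocking - 109.
Linear in stocking, so extremes are at the endpoints: stocking = 2 gives oxygen = -97; stocking = 6 gives oxygen = -73.

-97 to -73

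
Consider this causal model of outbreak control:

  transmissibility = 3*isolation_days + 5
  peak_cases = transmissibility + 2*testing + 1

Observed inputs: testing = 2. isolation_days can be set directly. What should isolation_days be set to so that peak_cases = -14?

Substituting into the peak_cases equation gives peak_cases = 3*isolation_days + 10.
Solve 3*isolation_days + 10 = -14: isolation_days = (-14 - 10) / 3 = -8.

isolation_days = -8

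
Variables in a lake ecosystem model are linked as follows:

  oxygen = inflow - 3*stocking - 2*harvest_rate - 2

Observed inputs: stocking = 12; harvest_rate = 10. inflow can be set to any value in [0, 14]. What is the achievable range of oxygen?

-58 to -44

Substituting into the oxygen equation gives oxygen = inflow - 58.
Linear in inflow, so extremes are at the endpoints: inflow = 0 gives oxygen = -58; inflow = 14 gives oxygen = -44.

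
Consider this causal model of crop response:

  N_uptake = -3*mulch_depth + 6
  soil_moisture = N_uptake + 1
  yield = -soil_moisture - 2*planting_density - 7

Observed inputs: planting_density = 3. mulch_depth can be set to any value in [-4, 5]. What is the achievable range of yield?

Substituting into the soil_moisture equation gives soil_moisture = -3*mulch_depth + 7.
This gives yield = 3*mulch_depth - 20.
Linear in mulch_depth, so extremes are at the endpoints: mulch_depth = -4 gives yield = -32; mulch_depth = 5 gives yield = -5.

-32 to -5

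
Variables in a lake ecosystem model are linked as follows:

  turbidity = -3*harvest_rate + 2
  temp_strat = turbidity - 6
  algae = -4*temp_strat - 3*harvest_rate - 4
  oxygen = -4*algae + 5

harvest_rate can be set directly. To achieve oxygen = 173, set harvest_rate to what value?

harvest_rate = -6

Substituting into the temp_strat equation gives temp_strat = -3*harvest_rate - 4.
Substituting into the algae equation gives algae = 9*harvest_rate + 12.
This gives oxygen = -36*harvest_rate - 43.
Solve -36*harvest_rate - 43 = 173: harvest_rate = (173 + 43) / -36 = -6.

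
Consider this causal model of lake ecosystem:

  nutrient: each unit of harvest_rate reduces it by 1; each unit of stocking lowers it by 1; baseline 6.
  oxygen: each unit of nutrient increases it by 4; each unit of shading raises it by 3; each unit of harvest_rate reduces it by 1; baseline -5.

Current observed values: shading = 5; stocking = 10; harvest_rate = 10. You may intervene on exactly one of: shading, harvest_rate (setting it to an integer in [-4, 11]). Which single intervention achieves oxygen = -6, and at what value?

set harvest_rate = 0

Intervening on shading: oxygen = 3*shading - 71. Reaching -6 requires shading = 65/3, not an integer.
Intervening on harvest_rate: with other inputs at their observed values, oxygen = -5*harvest_rate - 6. Solving for -6 gives harvest_rate = 0, within [-4, 11].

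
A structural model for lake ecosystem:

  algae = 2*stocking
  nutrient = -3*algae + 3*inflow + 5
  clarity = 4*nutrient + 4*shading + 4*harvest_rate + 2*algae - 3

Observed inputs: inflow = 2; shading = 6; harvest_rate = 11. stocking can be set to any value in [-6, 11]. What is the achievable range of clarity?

-111 to 229

Substituting into the nutrient equation gives nutrient = -6*stocking + 11.
Substituting into the clarity equation gives clarity = -20*stocking + 109.
Linear in stocking, so extremes are at the endpoints: stocking = -6 gives clarity = 229; stocking = 11 gives clarity = -111.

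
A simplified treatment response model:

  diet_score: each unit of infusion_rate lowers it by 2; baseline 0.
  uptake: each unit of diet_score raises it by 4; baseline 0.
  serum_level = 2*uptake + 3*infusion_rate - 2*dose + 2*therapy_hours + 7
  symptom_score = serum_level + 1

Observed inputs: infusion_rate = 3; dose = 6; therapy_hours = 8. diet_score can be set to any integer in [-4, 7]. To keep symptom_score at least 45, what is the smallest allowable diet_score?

diet_score = 3

Intervening on diet_score fixes its value directly, overriding its dependence on infusion_rate.
Substituting into the serum_level equation gives serum_level = 8*diet_score + 20.
Substituting into the symptom_score equation gives symptom_score = 8*diet_score + 21.
Require 8*diet_score + 21 ≥ 45, so diet_score ≥ 3.
The smallest integer in [-4, 7] satisfying this is 3.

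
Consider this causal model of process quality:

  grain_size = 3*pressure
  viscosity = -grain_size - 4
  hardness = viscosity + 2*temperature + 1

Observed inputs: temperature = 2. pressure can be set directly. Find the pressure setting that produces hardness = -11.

pressure = 4

Substituting into the viscosity equation gives viscosity = -3*pressure - 4.
This gives hardness = -3*pressure + 1.
Solve -3*pressure + 1 = -11: pressure = (-11 - 1) / -3 = 4.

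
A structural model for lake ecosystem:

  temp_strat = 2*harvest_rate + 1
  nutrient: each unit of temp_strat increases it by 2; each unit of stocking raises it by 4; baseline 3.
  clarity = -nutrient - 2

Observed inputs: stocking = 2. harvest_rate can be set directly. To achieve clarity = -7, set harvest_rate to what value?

harvest_rate = -2

Substituting into the nutrient equation gives nutrient = 4*harvest_rate + 13.
Substituting into the clarity equation gives clarity = -4*harvest_rate - 15.
Solve -4*harvest_rate - 15 = -7: harvest_rate = (-7 + 15) / -4 = -2.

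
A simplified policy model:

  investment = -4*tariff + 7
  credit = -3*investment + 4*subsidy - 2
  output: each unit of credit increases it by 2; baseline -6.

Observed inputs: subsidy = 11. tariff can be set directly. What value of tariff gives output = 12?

tariff = -1

Substituting into the credit equation gives credit = 12*tariff + 21.
output becomes 24*tariff + 36.
Solve 24*tariff + 36 = 12: tariff = (12 - 36) / 24 = -1.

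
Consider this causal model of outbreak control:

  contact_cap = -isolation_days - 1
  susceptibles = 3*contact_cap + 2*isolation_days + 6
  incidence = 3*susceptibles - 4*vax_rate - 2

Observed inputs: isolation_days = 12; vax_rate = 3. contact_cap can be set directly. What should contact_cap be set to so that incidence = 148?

Intervening on contact_cap fixes its value directly, overriding its dependence on isolation_days.
Substituting into the susceptibles equation gives susceptibles = 3*contact_cap + 30.
incidence becomes 9*contact_cap + 76.
Solve 9*contact_cap + 76 = 148: contact_cap = (148 - 76) / 9 = 8.

contact_cap = 8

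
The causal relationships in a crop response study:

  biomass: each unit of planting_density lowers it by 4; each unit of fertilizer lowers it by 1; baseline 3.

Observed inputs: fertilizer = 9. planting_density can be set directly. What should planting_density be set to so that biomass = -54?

Substituting into the biomass equation gives biomass = -4*planting_density - 6.
Solve -4*planting_density - 6 = -54: planting_density = (-54 + 6) / -4 = 12.

planting_density = 12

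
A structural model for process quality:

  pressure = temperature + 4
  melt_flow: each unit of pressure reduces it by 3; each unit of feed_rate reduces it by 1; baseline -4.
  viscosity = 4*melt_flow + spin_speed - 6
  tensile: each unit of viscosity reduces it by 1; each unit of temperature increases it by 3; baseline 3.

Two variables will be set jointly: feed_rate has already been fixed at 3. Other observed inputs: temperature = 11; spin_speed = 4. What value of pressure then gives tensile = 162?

pressure = 8

With feed_rate held at 3:
Intervening on pressure fixes its value directly, overriding its dependence on temperature.
Substituting into the melt_flow equation gives melt_flow = -3*pressure - 7.
Substituting into the viscosity equation gives viscosity = -12*pressure - 30.
Substituting into the tensile equation gives tensile = 12*pressure + 66.
Solve 12*pressure + 66 = 162: pressure = (162 - 66) / 12 = 8.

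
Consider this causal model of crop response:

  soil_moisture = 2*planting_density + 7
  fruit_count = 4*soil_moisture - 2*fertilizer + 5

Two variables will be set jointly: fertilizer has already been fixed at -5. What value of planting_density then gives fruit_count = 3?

planting_density = -5

With fertilizer held at -5:
Substituting into the fruit_count equation gives fruit_count = 8*planting_density + 43.
Solve 8*planting_density + 43 = 3: planting_density = (3 - 43) / 8 = -5.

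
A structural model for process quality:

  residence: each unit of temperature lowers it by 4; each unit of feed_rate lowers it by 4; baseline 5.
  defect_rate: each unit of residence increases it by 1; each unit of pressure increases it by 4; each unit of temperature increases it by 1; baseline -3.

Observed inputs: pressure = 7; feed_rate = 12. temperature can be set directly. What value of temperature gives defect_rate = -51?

temperature = 11

Substituting into the residence equation gives residence = -4*temperature - 43.
Substituting into the defect_rate equation gives defect_rate = -3*temperature - 18.
Solve -3*temperature - 18 = -51: temperature = (-51 + 18) / -3 = 11.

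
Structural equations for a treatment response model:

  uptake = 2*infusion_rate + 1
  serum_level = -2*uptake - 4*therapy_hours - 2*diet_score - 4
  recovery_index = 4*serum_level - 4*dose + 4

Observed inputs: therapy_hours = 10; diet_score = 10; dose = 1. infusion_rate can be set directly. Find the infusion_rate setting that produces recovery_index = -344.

infusion_rate = 5

Substituting into the serum_level equation gives serum_level = -4*infusion_rate - 66.
recovery_index becomes -16*infusion_rate - 264.
Solve -16*infusion_rate - 264 = -344: infusion_rate = (-344 + 264) / -16 = 5.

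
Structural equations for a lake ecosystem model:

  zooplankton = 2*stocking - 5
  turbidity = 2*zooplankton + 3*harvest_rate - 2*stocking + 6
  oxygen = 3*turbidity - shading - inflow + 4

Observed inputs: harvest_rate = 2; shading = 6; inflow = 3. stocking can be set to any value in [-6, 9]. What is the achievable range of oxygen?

-35 to 55

Substituting into the turbidity equation gives turbidity = 2*stocking + 2.
So oxygen = 6*stocking + 1.
Linear in stocking, so extremes are at the endpoints: stocking = -6 gives oxygen = -35; stocking = 9 gives oxygen = 55.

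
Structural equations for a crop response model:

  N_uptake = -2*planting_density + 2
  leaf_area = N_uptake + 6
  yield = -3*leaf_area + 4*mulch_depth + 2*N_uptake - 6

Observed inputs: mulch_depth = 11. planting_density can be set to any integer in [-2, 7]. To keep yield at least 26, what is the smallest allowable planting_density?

Substituting into the leaf_area equation gives leaf_area = -2*planting_density + 8.
This gives yield = 2*planting_density + 18.
Require 2*planting_density + 18 ≥ 26, so planting_density ≥ 4.
The smallest integer in [-2, 7] satisfying this is 4.

planting_density = 4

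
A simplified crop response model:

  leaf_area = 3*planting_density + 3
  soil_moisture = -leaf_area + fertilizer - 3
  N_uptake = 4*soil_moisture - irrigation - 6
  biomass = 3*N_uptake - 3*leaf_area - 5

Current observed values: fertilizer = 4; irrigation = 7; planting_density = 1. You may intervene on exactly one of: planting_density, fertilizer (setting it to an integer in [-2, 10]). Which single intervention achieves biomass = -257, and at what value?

Intervening on planting_density: with other inputs at their observed values, biomass = -45*planting_density - 77. Solving for -257 gives planting_density = 4, within [-2, 10].
Intervening on fertilizer: biomass = 12*fertilizer - 170. Reaching -257 requires fertilizer = -29/4, not an integer.

set planting_density = 4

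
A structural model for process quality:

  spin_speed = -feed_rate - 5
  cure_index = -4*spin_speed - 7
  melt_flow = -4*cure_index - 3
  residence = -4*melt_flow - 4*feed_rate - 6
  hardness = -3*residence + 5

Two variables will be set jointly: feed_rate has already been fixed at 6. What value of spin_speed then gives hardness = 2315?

With feed_rate held at 6:
Intervening on spin_speed fixes its value directly, overriding its dependence on feed_rate.
Substituting into the melt_flow equation gives melt_flow = 16*spin_speed + 25.
Substituting into the residence equation gives residence = -64*spin_speed - 130.
So hardness = 192*spin_speed + 395.
Solve 192*spin_speed + 395 = 2315: spin_speed = (2315 - 395) / 192 = 10.

spin_speed = 10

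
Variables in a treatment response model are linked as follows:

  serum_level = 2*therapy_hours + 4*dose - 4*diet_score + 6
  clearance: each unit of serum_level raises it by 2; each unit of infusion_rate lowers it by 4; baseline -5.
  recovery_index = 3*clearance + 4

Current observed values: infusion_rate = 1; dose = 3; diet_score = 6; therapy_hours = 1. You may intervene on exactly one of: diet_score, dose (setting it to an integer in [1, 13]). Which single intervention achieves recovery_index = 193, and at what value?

Intervening on diet_score: recovery_index = -24*diet_score + 97. Reaching 193 requires diet_score = -4, outside [1, 13].
Intervening on dose: with other inputs at their observed values, recovery_index = 24*dose - 119. Solving for 193 gives dose = 13, within [1, 13].

set dose = 13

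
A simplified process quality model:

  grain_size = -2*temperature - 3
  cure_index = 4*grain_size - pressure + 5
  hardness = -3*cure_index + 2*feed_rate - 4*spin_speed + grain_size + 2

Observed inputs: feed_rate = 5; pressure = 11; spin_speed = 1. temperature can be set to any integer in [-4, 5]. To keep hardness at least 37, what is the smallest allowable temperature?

Substituting into the cure_index equation gives cure_index = -8*temperature - 18.
hardness becomes 22*temperature + 59.
Require 22*temperature + 59 ≥ 37, so temperature ≥ -1.
The smallest integer in [-4, 5] satisfying this is -1.

temperature = -1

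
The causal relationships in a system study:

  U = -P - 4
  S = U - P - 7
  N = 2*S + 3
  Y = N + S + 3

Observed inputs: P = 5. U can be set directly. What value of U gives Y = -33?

U = -1

Intervening on U fixes its value directly, overriding its dependence on P.
Substituting into the S equation gives S = U - 12.
Substituting into the N equation gives N = 2*U - 21.
Substituting into the Y equation gives Y = 3*U - 30.
Solve 3*U - 30 = -33: U = (-33 + 30) / 3 = -1.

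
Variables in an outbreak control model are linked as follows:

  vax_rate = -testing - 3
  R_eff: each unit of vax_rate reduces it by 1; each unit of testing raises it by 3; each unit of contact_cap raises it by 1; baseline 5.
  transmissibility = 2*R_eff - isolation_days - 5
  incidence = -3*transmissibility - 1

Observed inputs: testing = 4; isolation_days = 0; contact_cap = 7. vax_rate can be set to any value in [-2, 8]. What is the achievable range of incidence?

-142 to -82

Intervening on vax_rate fixes its value directly, overriding its dependence on testing.
Substituting into the R_eff equation gives R_eff = -vax_rate + 24.
This gives transmissibility = -2*vax_rate + 43.
This gives incidence = 6*vax_rate - 130.
Linear in vax_rate, so extremes are at the endpoints: vax_rate = -2 gives incidence = -142; vax_rate = 8 gives incidence = -82.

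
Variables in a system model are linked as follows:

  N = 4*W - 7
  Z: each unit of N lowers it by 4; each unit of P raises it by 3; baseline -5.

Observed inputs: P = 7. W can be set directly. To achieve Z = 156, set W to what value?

Substituting into the Z equation gives Z = -16*W + 44.
Solve -16*W + 44 = 156: W = (156 - 44) / -16 = -7.

W = -7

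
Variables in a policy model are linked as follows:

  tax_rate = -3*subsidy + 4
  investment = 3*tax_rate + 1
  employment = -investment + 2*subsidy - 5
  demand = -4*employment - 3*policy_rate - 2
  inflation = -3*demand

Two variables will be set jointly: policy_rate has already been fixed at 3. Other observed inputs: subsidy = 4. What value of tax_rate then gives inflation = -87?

With policy_rate held at 3:
Intervening on tax_rate fixes its value directly, overriding its dependence on subsidy.
Substituting into the employment equation gives employment = -3*tax_rate + 2.
Substituting into the demand equation gives demand = 12*tax_rate - 19.
This gives inflation = -36*tax_rate + 57.
Solve -36*tax_rate + 57 = -87: tax_rate = (-87 - 57) / -36 = 4.

tax_rate = 4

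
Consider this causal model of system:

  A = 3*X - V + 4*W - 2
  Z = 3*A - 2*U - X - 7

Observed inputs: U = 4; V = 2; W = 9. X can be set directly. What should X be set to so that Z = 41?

Substituting into the A equation gives A = 3*X + 32.
This gives Z = 8*X + 81.
Solve 8*X + 81 = 41: X = (41 - 81) / 8 = -5.

X = -5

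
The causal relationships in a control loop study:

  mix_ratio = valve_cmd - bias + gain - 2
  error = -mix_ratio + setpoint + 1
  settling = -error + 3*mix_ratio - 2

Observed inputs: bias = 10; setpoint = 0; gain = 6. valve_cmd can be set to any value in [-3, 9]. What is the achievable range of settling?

Substituting into the mix_ratio equation gives mix_ratio = valve_cmd - 6.
error becomes -valve_cmd + 7.
Substituting into the settling equation gives settling = 4*valve_cmd - 27.
Linear in valve_cmd, so extremes are at the endpoints: valve_cmd = -3 gives settling = -39; valve_cmd = 9 gives settling = 9.

-39 to 9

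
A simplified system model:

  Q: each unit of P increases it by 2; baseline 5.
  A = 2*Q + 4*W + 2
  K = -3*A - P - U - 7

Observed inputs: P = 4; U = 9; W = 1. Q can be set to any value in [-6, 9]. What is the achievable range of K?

Intervening on Q fixes its value directly, overriding its dependence on P.
Substituting into the A equation gives A = 2*Q + 6.
Substituting into the K equation gives K = -6*Q - 38.
Linear in Q, so extremes are at the endpoints: Q = -6 gives K = -2; Q = 9 gives K = -92.

-92 to -2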